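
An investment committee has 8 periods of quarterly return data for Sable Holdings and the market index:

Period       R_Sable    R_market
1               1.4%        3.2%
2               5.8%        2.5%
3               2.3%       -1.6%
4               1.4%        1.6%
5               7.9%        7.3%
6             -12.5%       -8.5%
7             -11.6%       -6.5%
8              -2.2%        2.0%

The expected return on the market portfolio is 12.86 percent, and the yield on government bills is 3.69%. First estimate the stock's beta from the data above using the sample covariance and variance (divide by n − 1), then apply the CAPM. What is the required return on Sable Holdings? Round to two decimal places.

Mean R_i = (1.4 + 5.8 + 2.3 + 1.4 + 7.9 − 12.5 − 11.6 − 2.2) / 8 = -0.9375%
Mean R_m = (3.2 + 2.5 − 1.6 + 1.6 + 7.3 − 8.5 − 6.5 + 2.0) / 8 = 0.0000%
Σ(R_i − R̄_i)(R_m − R̄_m) = 252.4600  ⇒  Cov = 252.4600 / 7 = 36.0657
Σ(R_m − R̄_m)² = 193.4000  ⇒  Var(R_m) = 193.4000 / 7 = 27.6286
β = Cov / Var(R_m) = 36.0657 / 27.6286 = 1.3054
MRP = 12.86% − 3.69% = 9.17%
E(R) = R_f + β × MRP = 3.69% + 1.3054 × 9.17% = 15.66%

15.66%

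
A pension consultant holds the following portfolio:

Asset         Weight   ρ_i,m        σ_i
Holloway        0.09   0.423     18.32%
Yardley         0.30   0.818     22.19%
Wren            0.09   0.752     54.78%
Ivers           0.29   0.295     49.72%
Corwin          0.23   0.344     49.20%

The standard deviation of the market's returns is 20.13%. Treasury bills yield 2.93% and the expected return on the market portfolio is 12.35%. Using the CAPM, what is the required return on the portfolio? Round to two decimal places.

11.35%

β_Holloway = 0.423 × 18.32% / 20.13% = 0.3850
β_Yardley = 0.818 × 22.19% / 20.13% = 0.9017
β_Wren = 0.752 × 54.78% / 20.13% = 2.0464
β_Ivers = 0.295 × 49.72% / 20.13% = 0.7286
β_Corwin = 0.344 × 49.20% / 20.13% = 0.8408
β_P = Σ w_i β_i = 0.09×0.3850 + 0.30×0.9017 + 0.09×2.0464 + 0.29×0.7286 + 0.23×0.8408 = 0.8940
MRP = 12.35% − 2.93% = 9.42%
E(R_P) = R_f + β_P × MRP = 2.93% + 0.8940 × 9.42% = 11.35%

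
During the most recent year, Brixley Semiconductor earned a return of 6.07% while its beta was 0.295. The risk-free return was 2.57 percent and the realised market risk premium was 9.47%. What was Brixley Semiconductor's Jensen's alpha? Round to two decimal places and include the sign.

+0.71%

CAPM benchmark = R_f + β(R_m − R_f) = 2.57% + 0.295 × 9.47% = 5.36365%
α = actual − benchmark = 6.07% − 5.36365% = +0.71%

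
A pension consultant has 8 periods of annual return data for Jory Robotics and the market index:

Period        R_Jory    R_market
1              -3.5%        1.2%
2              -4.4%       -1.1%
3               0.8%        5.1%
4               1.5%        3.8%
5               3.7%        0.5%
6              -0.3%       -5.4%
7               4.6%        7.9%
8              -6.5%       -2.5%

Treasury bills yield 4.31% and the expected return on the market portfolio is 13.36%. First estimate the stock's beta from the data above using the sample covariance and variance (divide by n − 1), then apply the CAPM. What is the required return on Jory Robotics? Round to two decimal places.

9.28%

Mean R_i = (-3.5 − 4.4 + 0.8 + 1.5 + 3.7 − 0.3 + 4.6 − 6.5) / 8 = -0.5125%
Mean R_m = (1.2 − 1.1 + 5.1 + 3.8 + 0.5 − 5.4 + 7.9 − 2.5) / 8 = 1.1875%
Σ(R_i − R̄_i)(R_m − R̄_m) = 71.3488  ⇒  Cov = 71.3488 / 7 = 10.1927
Σ(R_m − R̄_m)² = 129.8888  ⇒  Var(R_m) = 129.8888 / 7 = 18.5555
β = Cov / Var(R_m) = 10.1927 / 18.5555 = 0.5493
MRP = 13.36% − 4.31% = 9.05%
E(R) = R_f + β × MRP = 4.31% + 0.5493 × 9.05% = 9.28%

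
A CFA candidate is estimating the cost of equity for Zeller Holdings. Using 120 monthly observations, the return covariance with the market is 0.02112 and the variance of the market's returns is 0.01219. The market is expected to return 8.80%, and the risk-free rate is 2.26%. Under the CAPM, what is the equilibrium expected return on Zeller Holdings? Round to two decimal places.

β = Cov(R_i, R_m) / Var(R_m) = 0.02112 / 0.01219 = 1.7326
MRP = 8.80% − 2.26% = 6.54%
E(R) = R_f + β × MRP = 2.26% + 1.7326 × 6.54% = 13.59%

13.59%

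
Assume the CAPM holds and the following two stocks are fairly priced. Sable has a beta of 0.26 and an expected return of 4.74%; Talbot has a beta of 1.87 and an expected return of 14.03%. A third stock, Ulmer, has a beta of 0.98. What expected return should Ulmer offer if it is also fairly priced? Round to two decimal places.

8.89%

MRP (SML slope) = (14.03% − 4.74%) / (1.87 − 0.26) = 9.29% / 1.61 = 5.7702%
R_f (intercept) = 4.74% − 0.26 × 5.7702% = 3.2397%
E(R_Ulmer) = R_f + β × MRP = 3.2397% + 0.98 × 5.7702% = 8.89%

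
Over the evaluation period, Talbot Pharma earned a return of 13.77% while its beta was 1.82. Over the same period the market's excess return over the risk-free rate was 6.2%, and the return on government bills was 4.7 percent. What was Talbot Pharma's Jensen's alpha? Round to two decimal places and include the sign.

CAPM benchmark = R_f + β(R_m − R_f) = 4.7% + 1.82 × 6.2% = 15.9840%
α = actual − benchmark = 13.77% − 15.9840% = -2.21%

-2.21%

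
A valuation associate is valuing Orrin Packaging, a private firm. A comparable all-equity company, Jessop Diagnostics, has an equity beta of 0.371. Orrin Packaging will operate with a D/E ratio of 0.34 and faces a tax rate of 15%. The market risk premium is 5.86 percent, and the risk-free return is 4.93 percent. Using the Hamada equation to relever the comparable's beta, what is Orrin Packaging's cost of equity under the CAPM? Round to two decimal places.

7.73%

β_L = β_U × [1 + (1 − t)(D/E)] = 0.371 × [1 + (1 − 0.15) × 0.34]
    = 0.371 × [1 + 0.85 × 0.34] = 0.371 × 1.2890 = 0.4782
E(R) = R_f + β_L × MRP = 4.93% + 0.4782 × 5.86% = 7.73%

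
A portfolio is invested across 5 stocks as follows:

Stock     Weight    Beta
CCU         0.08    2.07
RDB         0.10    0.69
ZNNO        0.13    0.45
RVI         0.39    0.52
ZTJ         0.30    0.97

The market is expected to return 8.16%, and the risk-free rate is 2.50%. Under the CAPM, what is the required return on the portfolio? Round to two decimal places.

β_P = Σ w_i β_i = 0.08×2.07 + 0.10×0.69 + 0.13×0.45 + 0.39×0.52 + 0.30×0.97 = 0.7869
MRP = 8.16% − 2.50% = 5.66%
E(R_P) = R_f + β_P × MRP = 2.50% + 0.7869 × 5.66% = 6.95%

6.95%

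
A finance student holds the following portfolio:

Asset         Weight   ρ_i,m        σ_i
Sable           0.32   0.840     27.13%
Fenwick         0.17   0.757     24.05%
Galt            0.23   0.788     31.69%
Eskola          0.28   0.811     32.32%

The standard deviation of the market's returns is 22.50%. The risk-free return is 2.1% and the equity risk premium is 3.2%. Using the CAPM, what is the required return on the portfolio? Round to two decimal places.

β_Sable = 0.840 × 27.13% / 22.50% = 1.0129
β_Fenwick = 0.757 × 24.05% / 22.50% = 0.8091
β_Galt = 0.788 × 31.69% / 22.50% = 1.1099
β_Eskola = 0.811 × 32.32% / 22.50% = 1.1650
β_P = Σ w_i β_i = 0.32×1.0129 + 0.17×0.8091 + 0.23×1.1099 + 0.28×1.1650 = 1.0432
E(R_P) = R_f + β_P × MRP = 2.1% + 1.0432 × 3.2% = 5.44%

5.44%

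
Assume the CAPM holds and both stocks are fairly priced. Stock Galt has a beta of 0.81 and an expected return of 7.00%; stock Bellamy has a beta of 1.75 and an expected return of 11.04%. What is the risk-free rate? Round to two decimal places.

Both satisfy E(R) = R_f + β·MRP, so the slope of the SML is
MRP = (11.04% − 7.00%) / (1.75 − 0.81) = 4.04% / 0.94 = 4.2979%
R_f = E(R_Galt) − β_Galt·MRP = 7.00% − 0.81 × 4.2979% = 3.5187%

3.52%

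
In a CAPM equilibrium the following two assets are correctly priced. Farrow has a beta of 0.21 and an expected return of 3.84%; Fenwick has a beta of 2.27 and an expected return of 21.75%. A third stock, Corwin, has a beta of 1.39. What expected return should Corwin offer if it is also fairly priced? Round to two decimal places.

14.10%

MRP (SML slope) = (21.75% − 3.84%) / (2.27 − 0.21) = 17.91% / 2.06 = 8.6942%
R_f (intercept) = 3.84% − 0.21 × 8.6942% = 2.0142%
E(R_Corwin) = R_f + β × MRP = 2.0142% + 1.39 × 8.6942% = 14.10%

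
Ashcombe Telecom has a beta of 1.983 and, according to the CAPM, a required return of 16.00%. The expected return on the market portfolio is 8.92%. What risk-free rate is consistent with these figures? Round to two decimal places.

1.72%

E(R) = R_f + β(E(R_m) − R_f) = R_f(1 − β) + β·E(R_m)
16.00% = R_f × (1 − 1.983) + 1.983 × 8.92%
16.00% = R_f × -0.983 + 17.68836%
R_f = (16.00% − 17.68836%) / -0.983 = 1.72%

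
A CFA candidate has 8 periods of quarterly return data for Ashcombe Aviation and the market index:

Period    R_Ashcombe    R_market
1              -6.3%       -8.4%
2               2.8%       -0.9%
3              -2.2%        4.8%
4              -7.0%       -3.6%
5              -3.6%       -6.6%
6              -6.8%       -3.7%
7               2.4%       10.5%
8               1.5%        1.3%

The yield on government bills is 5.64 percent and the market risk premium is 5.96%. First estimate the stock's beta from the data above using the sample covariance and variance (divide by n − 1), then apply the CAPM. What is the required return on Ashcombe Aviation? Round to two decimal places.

Mean R_i = (-6.3 + 2.8 − 2.2 − 7.0 − 3.6 − 6.8 + 2.4 + 1.5) / 8 = -2.4000%
Mean R_m = (-8.4 − 0.9 + 4.8 − 3.6 − 6.6 − 3.7 + 10.5 + 1.3) / 8 = -0.8250%
Σ(R_i − R̄_i)(R_m − R̄_m) = 125.2700  ⇒  Cov = 125.2700 / 7 = 17.8957
Σ(R_m − R̄_m)² = 271.1150  ⇒  Var(R_m) = 271.1150 / 7 = 38.7307
β = Cov / Var(R_m) = 17.8957 / 38.7307 = 0.4621
E(R) = R_f + β × MRP = 5.64% + 0.4621 × 5.96% = 8.39%

8.39%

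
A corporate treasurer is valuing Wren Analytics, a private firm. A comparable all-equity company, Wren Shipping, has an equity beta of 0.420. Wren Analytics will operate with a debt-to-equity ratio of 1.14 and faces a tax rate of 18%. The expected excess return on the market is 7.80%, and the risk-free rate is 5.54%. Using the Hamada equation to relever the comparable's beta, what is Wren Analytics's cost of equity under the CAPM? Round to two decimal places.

11.88%

β_L = β_U × [1 + (1 − t)(D/E)] = 0.420 × [1 + (1 − 0.18) × 1.14]
    = 0.420 × [1 + 0.82 × 1.14] = 0.420 × 1.9348 = 0.8126
E(R) = R_f + β_L × MRP = 5.54% + 0.8126 × 7.80% = 11.88%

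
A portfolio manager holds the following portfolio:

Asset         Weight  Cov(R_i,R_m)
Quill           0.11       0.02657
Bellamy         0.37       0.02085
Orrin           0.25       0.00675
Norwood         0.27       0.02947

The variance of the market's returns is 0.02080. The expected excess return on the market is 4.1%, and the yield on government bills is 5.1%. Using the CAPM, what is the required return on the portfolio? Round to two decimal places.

9.10%

β_Quill = 0.02657 / 0.02080 = 1.2774
β_Bellamy = 0.02085 / 0.02080 = 1.0024
β_Orrin = 0.00675 / 0.02080 = 0.3245
β_Norwood = 0.02947 / 0.02080 = 1.4168
β_P = Σ w_i β_i = 0.11×1.2774 + 0.37×1.0024 + 0.25×0.3245 + 0.27×1.4168 = 0.9751
E(R_P) = R_f + β_P × MRP = 5.1% + 0.9751 × 4.1% = 9.10%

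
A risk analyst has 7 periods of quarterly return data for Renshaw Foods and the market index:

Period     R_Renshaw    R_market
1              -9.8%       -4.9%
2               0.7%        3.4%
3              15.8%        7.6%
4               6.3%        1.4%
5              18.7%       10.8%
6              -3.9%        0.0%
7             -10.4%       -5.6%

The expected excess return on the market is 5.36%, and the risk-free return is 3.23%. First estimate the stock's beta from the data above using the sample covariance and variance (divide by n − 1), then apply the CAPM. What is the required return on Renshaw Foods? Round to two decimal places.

Mean R_i = (-9.8 + 0.7 + 15.8 + 6.3 + 18.7 − 3.9 − 10.4) / 7 = 2.4857%
Mean R_m = (-4.9 + 3.4 + 7.6 + 1.4 + 10.8 + 0.0 − 5.6) / 7 = 1.8143%
Σ(R_i − R̄_i)(R_m − R̄_m) = 407.9314  ⇒  Cov = 407.9314 / 6 = 67.9886
Σ(R_m − R̄_m)² = 220.2486  ⇒  Var(R_m) = 220.2486 / 6 = 36.7081
β = Cov / Var(R_m) = 67.9886 / 36.7081 = 1.8521
E(R) = R_f + β × MRP = 3.23% + 1.8521 × 5.36% = 13.16%

13.16%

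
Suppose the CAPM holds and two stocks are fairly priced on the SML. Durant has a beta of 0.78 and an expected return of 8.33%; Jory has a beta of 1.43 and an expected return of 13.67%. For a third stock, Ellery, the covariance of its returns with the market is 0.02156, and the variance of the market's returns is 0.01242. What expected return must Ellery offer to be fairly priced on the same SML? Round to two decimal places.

MRP = (13.67% − 8.33%) / (1.43 − 0.78) = 8.2154%
R_f = 8.33% − 0.78 × 8.2154% = 1.9220%
β_Ellery = Cov / Var(R_m) = 0.02156 / 0.01242 = 1.7359
E(R_Ellery) = R_f + β × MRP = 1.9220% + 1.7359 × 8.2154% = 16.18%

16.18%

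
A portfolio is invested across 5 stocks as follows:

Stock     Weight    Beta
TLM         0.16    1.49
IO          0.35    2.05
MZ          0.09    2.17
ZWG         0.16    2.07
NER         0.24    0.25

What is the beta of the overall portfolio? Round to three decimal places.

1.542

β_P = Σ w_i β_i = 0.16×1.49 + 0.35×2.05 + 0.09×2.17 + 0.16×2.07 + 0.24×0.25 = 1.5424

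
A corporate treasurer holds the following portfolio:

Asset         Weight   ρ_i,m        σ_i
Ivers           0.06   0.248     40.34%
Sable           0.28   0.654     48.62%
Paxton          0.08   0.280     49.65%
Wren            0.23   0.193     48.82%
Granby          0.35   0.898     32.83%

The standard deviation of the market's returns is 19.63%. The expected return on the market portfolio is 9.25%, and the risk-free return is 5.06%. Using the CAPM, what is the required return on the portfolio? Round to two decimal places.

β_Ivers = 0.248 × 40.34% / 19.63% = 0.5096
β_Sable = 0.654 × 48.62% / 19.63% = 1.6198
β_Paxton = 0.280 × 49.65% / 19.63% = 0.7082
β_Wren = 0.193 × 48.82% / 19.63% = 0.4800
β_Granby = 0.898 × 32.83% / 19.63% = 1.5019
β_P = Σ w_i β_i = 0.06×0.5096 + 0.28×1.6198 + 0.08×0.7082 + 0.23×0.4800 + 0.35×1.5019 = 1.1768
MRP = 9.25% − 5.06% = 4.19%
E(R_P) = R_f + β_P × MRP = 5.06% + 1.1768 × 4.19% = 9.99%

9.99%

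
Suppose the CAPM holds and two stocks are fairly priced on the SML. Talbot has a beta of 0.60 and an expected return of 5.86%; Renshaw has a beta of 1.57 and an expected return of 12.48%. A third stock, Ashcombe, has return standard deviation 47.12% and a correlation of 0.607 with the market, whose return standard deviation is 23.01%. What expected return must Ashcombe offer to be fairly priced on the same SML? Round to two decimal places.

10.25%

MRP = (12.48% − 5.86%) / (1.57 − 0.60) = 6.8247%
R_f = 5.86% − 0.60 × 6.8247% = 1.7652%
β_Ashcombe = ρ·σ_i/σ_m = 0.607 × 47.12 / 23.01 = 1.2430
E(R_Ashcombe) = R_f + β × MRP = 1.7652% + 1.2430 × 6.8247% = 10.25%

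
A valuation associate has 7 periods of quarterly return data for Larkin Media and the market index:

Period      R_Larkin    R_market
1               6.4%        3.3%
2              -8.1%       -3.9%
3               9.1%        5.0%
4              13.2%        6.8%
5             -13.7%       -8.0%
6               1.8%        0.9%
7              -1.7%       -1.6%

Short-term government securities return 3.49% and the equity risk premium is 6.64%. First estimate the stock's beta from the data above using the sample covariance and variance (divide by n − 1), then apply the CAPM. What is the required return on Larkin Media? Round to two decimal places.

15.63%

Mean R_i = (6.4 − 8.1 + 9.1 + 13.2 − 13.7 + 1.8 − 1.7) / 7 = 1.0000%
Mean R_m = (3.3 − 3.9 + 5.0 + 6.8 − 8.0 + 0.9 − 1.6) / 7 = 0.3571%
Σ(R_i − R̄_i)(R_m − R̄_m) = 299.4100  ⇒  Cov = 299.4100 / 6 = 49.9017
Σ(R_m − R̄_m)² = 163.8171  ⇒  Var(R_m) = 163.8171 / 6 = 27.3029
β = Cov / Var(R_m) = 49.9017 / 27.3029 = 1.8277
E(R) = R_f + β × MRP = 3.49% + 1.8277 × 6.64% = 15.63%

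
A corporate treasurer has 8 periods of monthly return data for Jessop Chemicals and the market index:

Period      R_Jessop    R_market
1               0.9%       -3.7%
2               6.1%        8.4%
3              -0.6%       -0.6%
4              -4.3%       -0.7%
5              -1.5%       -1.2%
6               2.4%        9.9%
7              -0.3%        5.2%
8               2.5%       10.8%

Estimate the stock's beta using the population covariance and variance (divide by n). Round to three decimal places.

Mean R_i = (0.9 + 6.1 − 0.6 − 4.3 − 1.5 + 2.4 − 0.3 + 2.5) / 8 = 0.6500%
Mean R_m = (-3.7 + 8.4 − 0.6 − 0.7 − 1.2 + 9.9 + 5.2 + 10.8) / 8 = 3.5125%
Σ(R_i − R̄_i)(R_m − R̄_m) = 84.0150  ⇒  Cov = 84.0150 / 8 = 10.5019
Σ(R_m − R̄_m)² = 229.5288  ⇒  Var(R_m) = 229.5288 / 8 = 28.6911
β = Cov / Var(R_m) = 10.5019 / 28.6911 = 0.3660

0.366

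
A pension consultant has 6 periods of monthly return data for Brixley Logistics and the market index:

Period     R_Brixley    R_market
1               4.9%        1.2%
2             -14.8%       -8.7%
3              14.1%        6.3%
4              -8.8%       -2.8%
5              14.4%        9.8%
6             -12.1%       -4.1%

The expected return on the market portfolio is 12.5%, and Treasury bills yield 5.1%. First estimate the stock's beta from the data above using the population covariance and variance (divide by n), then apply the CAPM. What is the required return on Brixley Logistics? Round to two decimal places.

Mean R_i = (4.9 − 14.8 + 14.1 − 8.8 + 14.4 − 12.1) / 6 = -0.3833%
Mean R_m = (1.2 − 8.7 + 6.3 − 2.8 + 9.8 − 4.1) / 6 = 0.2833%
Σ(R_i − R̄_i)(R_m − R̄_m) = 439.4917  ⇒  Cov = 439.4917 / 6 = 73.2486
Σ(R_m − R̄_m)² = 237.0283  ⇒  Var(R_m) = 237.0283 / 6 = 39.5047
β = Cov / Var(R_m) = 73.2486 / 39.5047 = 1.8542
MRP = 12.5% − 5.1% = 7.40%
E(R) = R_f + β × MRP = 5.1% + 1.8542 × 7.4% = 18.82%

18.82%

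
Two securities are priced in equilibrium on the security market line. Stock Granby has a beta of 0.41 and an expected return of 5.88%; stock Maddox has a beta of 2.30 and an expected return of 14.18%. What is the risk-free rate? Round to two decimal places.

4.08%

Both satisfy E(R) = R_f + β·MRP, so the slope of the SML is
MRP = (14.18% − 5.88%) / (2.30 − 0.41) = 8.30% / 1.89 = 4.3915%
R_f = E(R_Granby) − β_Granby·MRP = 5.88% − 0.41 × 4.3915% = 4.0795%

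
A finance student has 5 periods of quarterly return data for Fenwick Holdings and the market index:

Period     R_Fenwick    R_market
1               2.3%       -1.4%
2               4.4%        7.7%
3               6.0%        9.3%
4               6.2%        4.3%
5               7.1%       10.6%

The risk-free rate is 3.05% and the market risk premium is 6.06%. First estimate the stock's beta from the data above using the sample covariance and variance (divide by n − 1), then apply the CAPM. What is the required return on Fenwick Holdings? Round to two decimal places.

Mean R_i = (2.3 + 4.4 + 6.0 + 6.2 + 7.1) / 5 = 5.2000%
Mean R_m = (-1.4 + 7.7 + 9.3 + 4.3 + 10.6) / 5 = 6.1000%
Σ(R_i − R̄_i)(R_m − R̄_m) = 29.7800  ⇒  Cov = 29.7800 / 4 = 7.4450
Σ(R_m − R̄_m)² = 92.5400  ⇒  Var(R_m) = 92.5400 / 4 = 23.1350
β = Cov / Var(R_m) = 7.4450 / 23.1350 = 0.3218
E(R) = R_f + β × MRP = 3.05% + 0.3218 × 6.06% = 5.00%

5.00%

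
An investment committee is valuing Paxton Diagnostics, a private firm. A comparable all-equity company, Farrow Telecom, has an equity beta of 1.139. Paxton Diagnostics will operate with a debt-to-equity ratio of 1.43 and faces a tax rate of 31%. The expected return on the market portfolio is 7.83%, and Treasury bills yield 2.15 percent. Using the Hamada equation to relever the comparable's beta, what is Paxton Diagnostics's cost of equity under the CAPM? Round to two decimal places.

15.00%

β_L = β_U × [1 + (1 − t)(D/E)] = 1.139 × [1 + (1 − 0.31) × 1.43]
    = 1.139 × [1 + 0.69 × 1.43] = 1.139 × 1.9867 = 2.2629
MRP = 7.83% − 2.15% = 5.68%
E(R) = R_f + β_L × MRP = 2.15% + 2.2629 × 5.68% = 15.00%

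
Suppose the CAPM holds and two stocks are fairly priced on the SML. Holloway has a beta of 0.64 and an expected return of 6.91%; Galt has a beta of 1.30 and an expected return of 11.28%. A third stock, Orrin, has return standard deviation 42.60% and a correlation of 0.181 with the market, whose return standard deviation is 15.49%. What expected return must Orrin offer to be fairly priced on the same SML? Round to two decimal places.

MRP = (11.28% − 6.91%) / (1.30 − 0.64) = 6.6212%
R_f = 6.91% − 0.64 × 6.6212% = 2.6724%
β_Orrin = ρ·σ_i/σ_m = 0.181 × 42.60 / 15.49 = 0.4978
E(R_Orrin) = R_f + β × MRP = 2.6724% + 0.4978 × 6.6212% = 5.97%

5.97%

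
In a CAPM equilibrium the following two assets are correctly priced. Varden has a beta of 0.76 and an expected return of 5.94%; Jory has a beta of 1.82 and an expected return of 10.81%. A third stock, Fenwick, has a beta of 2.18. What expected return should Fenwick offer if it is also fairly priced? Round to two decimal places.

MRP (SML slope) = (10.81% − 5.94%) / (1.82 − 0.76) = 4.87% / 1.06 = 4.5943%
R_f (intercept) = 5.94% − 0.76 × 4.5943% = 2.4483%
E(R_Fenwick) = R_f + β × MRP = 2.4483% + 2.18 × 4.5943% = 12.46%

12.46%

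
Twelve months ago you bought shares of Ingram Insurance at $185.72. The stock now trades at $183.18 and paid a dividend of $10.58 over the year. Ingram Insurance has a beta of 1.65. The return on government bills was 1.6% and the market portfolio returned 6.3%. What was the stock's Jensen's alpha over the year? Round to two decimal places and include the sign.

Realised HPR = (P1 + D1 − P0) / P0 = (183.18 + 10.58 − 185.72) / 185.72 = 8.04 / 185.72 = 4.3291%
MRP = 6.3% − 1.6% = 4.70%
CAPM required = R_f + β·MRP = 1.6% + 1.65 × 4.7% = 9.3550%
α = realised − required = 4.3291% − 9.3550% = -5.03%

-5.03%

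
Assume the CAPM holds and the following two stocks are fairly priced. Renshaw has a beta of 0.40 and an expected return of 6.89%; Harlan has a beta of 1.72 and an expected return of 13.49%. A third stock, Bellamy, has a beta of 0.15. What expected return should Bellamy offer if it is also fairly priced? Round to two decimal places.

5.64%

MRP (SML slope) = (13.49% − 6.89%) / (1.72 − 0.40) = 6.60% / 1.32 = 5.0000%
R_f (intercept) = 6.89% − 0.40 × 5.0000% = 4.8900%
E(R_Bellamy) = R_f + β × MRP = 4.8900% + 0.15 × 5.0000% = 5.64%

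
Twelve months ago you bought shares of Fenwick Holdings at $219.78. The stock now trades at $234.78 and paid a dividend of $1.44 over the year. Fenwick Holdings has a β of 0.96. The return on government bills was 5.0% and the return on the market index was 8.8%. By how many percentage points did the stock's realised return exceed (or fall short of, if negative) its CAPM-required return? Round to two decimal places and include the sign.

Realised HPR = (P1 + D1 − P0) / P0 = (234.78 + 1.44 − 219.78) / 219.78 = 16.44 / 219.78 = 7.4802%
MRP = 8.8% − 5.0% = 3.80%
CAPM required = R_f + β·MRP = 5.0% + 0.96 × 3.8% = 8.6480%
α = realised − required = 7.4802% − 8.6480% = -1.17%

-1.17%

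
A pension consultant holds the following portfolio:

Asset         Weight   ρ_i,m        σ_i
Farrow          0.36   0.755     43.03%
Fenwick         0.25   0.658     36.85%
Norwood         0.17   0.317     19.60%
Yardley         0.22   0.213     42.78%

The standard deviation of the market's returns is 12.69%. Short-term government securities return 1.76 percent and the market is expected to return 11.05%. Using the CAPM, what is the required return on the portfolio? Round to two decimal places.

17.00%

β_Farrow = 0.755 × 43.03% / 12.69% = 2.5601
β_Fenwick = 0.658 × 36.85% / 12.69% = 1.9107
β_Norwood = 0.317 × 19.60% / 12.69% = 0.4896
β_Yardley = 0.213 × 42.78% / 12.69% = 0.7181
β_P = Σ w_i β_i = 0.36×2.5601 + 0.25×1.9107 + 0.17×0.4896 + 0.22×0.7181 = 1.6405
MRP = 11.05% − 1.76% = 9.29%
E(R_P) = R_f + β_P × MRP = 1.76% + 1.6405 × 9.29% = 17.00%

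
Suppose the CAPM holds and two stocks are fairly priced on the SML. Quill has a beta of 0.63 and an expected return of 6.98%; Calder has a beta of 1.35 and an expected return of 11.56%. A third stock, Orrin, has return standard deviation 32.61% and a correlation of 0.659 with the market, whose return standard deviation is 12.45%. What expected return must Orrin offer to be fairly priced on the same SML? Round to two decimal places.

MRP = (11.56% − 6.98%) / (1.35 − 0.63) = 6.3611%
R_f = 6.98% − 0.63 × 6.3611% = 2.9725%
β_Orrin = ρ·σ_i/σ_m = 0.659 × 32.61 / 12.45 = 1.7261
E(R_Orrin) = R_f + β × MRP = 2.9725% + 1.7261 × 6.3611% = 13.95%

13.95%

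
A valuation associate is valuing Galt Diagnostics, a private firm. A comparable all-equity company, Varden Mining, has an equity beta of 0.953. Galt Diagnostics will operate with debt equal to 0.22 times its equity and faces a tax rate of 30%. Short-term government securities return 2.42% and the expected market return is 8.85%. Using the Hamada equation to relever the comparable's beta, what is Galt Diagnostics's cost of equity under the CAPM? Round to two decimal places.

9.49%

β_L = β_U × [1 + (1 − t)(D/E)] = 0.953 × [1 + (1 − 0.30) × 0.22]
    = 0.953 × [1 + 0.70 × 0.22] = 0.953 × 1.1540 = 1.0998
MRP = 8.85% − 2.42% = 6.43%
E(R) = R_f + β_L × MRP = 2.42% + 1.0998 × 6.43% = 9.49%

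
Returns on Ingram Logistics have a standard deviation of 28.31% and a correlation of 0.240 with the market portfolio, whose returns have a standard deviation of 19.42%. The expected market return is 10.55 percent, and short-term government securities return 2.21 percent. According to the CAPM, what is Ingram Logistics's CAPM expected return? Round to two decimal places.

β = ρ × σ_i / σ_m = 0.240 × 28.31% / 19.42% = 0.3499
MRP = 10.55% − 2.21% = 8.34%
E(R) = 2.21% + 0.3499 × 8.34% = 5.13%

5.13%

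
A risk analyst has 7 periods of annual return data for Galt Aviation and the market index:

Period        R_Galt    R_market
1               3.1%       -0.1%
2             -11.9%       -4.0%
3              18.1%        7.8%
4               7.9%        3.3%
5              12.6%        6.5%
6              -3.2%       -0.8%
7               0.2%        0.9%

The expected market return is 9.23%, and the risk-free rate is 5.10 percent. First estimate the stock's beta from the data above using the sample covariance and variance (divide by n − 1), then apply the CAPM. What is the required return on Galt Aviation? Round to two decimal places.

Mean R_i = (3.1 − 11.9 + 18.1 + 7.9 + 12.6 − 3.2 + 0.2) / 7 = 3.8286%
Mean R_m = (-0.1 − 4.0 + 7.8 + 3.3 + 6.5 − 0.8 + 0.9) / 7 = 1.9429%
Σ(R_i − R̄_i)(R_m − R̄_m) = 247.1114  ⇒  Cov = 247.1114 / 6 = 41.1852
Σ(R_m − R̄_m)² = 105.0171  ⇒  Var(R_m) = 105.0171 / 6 = 17.5029
β = Cov / Var(R_m) = 41.1852 / 17.5029 = 2.3531
MRP = 9.23% − 5.10% = 4.13%
E(R) = R_f + β × MRP = 5.10% + 2.3531 × 4.13% = 14.82%

14.82%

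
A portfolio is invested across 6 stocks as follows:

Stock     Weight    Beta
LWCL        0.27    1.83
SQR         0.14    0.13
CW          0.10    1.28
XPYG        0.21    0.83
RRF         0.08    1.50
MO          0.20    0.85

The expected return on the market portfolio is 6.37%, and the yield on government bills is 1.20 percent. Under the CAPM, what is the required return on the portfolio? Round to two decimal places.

6.91%

β_P = Σ w_i β_i = 0.27×1.83 + 0.14×0.13 + 0.10×1.28 + 0.21×0.83 + 0.08×1.50 + 0.20×0.85 = 1.1046
MRP = 6.37% − 1.20% = 5.17%
E(R_P) = R_f + β_P × MRP = 1.20% + 1.1046 × 5.17% = 6.91%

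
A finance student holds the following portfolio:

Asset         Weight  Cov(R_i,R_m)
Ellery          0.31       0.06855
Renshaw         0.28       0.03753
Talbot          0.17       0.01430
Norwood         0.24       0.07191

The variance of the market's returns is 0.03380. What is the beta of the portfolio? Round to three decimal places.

1.522

β_Ellery = 0.06855 / 0.03380 = 2.0281
β_Renshaw = 0.03753 / 0.03380 = 1.1104
β_Talbot = 0.01430 / 0.03380 = 0.4231
β_Norwood = 0.07191 / 0.03380 = 2.1275
β_P = Σ w_i β_i = 0.31×2.0281 + 0.28×1.1104 + 0.17×0.4231 + 0.24×2.1275 = 1.5222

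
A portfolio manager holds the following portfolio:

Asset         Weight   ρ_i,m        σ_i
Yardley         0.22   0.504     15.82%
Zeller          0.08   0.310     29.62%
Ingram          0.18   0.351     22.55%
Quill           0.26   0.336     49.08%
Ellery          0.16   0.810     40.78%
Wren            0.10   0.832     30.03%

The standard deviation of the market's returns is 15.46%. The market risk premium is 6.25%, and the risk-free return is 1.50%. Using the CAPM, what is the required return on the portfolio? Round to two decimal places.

β_Yardley = 0.504 × 15.82% / 15.46% = 0.5157
β_Zeller = 0.310 × 29.62% / 15.46% = 0.5939
β_Ingram = 0.351 × 22.55% / 15.46% = 0.5120
β_Quill = 0.336 × 49.08% / 15.46% = 1.0667
β_Ellery = 0.810 × 40.78% / 15.46% = 2.1366
β_Wren = 0.832 × 30.03% / 15.46% = 1.6161
β_P = Σ w_i β_i = 0.22×0.5157 + 0.08×0.5939 + 0.18×0.5120 + 0.26×1.0667 + 0.16×2.1366 + 0.10×1.6161 = 1.0339
E(R_P) = R_f + β_P × MRP = 1.50% + 1.0339 × 6.25% = 7.96%

7.96%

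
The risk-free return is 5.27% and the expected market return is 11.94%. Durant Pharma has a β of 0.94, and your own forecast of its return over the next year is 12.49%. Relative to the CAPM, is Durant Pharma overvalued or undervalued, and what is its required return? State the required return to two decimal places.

Undervalued; required return 11.54%

MRP = 11.94% − 5.27% = 6.67%
Required return = R_f + β·MRP = 5.27% + 0.94 × 6.67% = 11.54%
Forecast 12.49% > required 11.54% → the stock plots above the SML → undervalued.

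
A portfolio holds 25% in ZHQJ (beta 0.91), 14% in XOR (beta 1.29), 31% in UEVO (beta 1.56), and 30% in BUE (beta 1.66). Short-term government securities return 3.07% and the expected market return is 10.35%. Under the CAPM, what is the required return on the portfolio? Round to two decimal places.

13.19%

β_P = Σ w_i β_i = 0.25×0.91 + 0.14×1.29 + 0.31×1.56 + 0.30×1.66 = 1.3897
MRP = 10.35% − 3.07% = 7.28%
E(R_P) = R_f + β_P × MRP = 3.07% + 1.3897 × 7.28% = 13.19%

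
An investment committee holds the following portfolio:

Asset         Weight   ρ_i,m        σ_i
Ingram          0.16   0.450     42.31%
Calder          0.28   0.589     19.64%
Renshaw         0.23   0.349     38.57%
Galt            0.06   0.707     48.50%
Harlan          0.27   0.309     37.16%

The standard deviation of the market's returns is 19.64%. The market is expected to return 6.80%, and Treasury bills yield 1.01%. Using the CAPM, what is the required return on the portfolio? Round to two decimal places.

β_Ingram = 0.450 × 42.31% / 19.64% = 0.9694
β_Calder = 0.589 × 19.64% / 19.64% = 0.5890
β_Renshaw = 0.349 × 38.57% / 19.64% = 0.6854
β_Galt = 0.707 × 48.50% / 19.64% = 1.7459
β_Harlan = 0.309 × 37.16% / 19.64% = 0.5846
β_P = Σ w_i β_i = 0.16×0.9694 + 0.28×0.5890 + 0.23×0.6854 + 0.06×1.7459 + 0.27×0.5846 = 0.7403
MRP = 6.80% − 1.01% = 5.79%
E(R_P) = R_f + β_P × MRP = 1.01% + 0.7403 × 5.79% = 5.30%

5.30%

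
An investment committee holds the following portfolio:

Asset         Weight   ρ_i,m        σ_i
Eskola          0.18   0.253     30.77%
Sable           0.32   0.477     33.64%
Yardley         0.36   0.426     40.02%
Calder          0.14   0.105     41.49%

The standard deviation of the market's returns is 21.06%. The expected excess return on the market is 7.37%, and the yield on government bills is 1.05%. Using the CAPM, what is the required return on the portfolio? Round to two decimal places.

5.70%

β_Eskola = 0.253 × 30.77% / 21.06% = 0.3696
β_Sable = 0.477 × 33.64% / 21.06% = 0.7619
β_Yardley = 0.426 × 40.02% / 21.06% = 0.8095
β_Calder = 0.105 × 41.49% / 21.06% = 0.2069
β_P = Σ w_i β_i = 0.18×0.3696 + 0.32×0.7619 + 0.36×0.8095 + 0.14×0.2069 = 0.6307
E(R_P) = R_f + β_P × MRP = 1.05% + 0.6307 × 7.37% = 5.70%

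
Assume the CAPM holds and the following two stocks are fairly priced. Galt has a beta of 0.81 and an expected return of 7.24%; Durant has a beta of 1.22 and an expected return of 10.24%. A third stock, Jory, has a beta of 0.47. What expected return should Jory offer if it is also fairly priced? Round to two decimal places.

4.75%

MRP (SML slope) = (10.24% − 7.24%) / (1.22 − 0.81) = 3.00% / 0.41 = 7.3171%
R_f (intercept) = 7.24% − 0.81 × 7.3171% = 1.3131%
E(R_Jory) = R_f + β × MRP = 1.3131% + 0.47 × 7.3171% = 4.75%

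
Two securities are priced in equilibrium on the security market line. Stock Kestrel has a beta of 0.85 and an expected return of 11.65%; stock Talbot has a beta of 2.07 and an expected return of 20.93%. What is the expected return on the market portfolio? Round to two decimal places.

Both satisfy E(R) = R_f + β·MRP, so the slope of the SML is
MRP = (20.93% − 11.65%) / (2.07 − 0.85) = 9.28% / 1.22 = 7.6066%
R_f = E(R_Kestrel) − β_Kestrel·MRP = 11.65% − 0.85 × 7.6066% = 5.1844%
E(R_m) = R_f + MRP = 5.1844% + 7.6066% = 12.79%

12.79%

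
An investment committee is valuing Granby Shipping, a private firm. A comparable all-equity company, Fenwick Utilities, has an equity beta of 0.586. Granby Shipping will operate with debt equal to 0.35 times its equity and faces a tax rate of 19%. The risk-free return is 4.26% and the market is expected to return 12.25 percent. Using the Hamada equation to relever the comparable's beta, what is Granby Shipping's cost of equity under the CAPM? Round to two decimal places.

10.27%

β_L = β_U × [1 + (1 − t)(D/E)] = 0.586 × [1 + (1 − 0.19) × 0.35]
    = 0.586 × [1 + 0.81 × 0.35] = 0.586 × 1.2835 = 0.7521
MRP = 12.25% − 4.26% = 7.99%
E(R) = R_f + β_L × MRP = 4.26% + 0.7521 × 7.99% = 10.27%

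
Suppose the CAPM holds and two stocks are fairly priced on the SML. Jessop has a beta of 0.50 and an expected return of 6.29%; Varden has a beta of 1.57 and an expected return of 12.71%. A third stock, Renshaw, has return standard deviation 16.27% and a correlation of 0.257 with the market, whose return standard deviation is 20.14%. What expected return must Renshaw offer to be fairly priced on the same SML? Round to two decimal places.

MRP = (12.71% − 6.29%) / (1.57 − 0.50) = 6.0000%
R_f = 6.29% − 0.50 × 6.0000% = 3.2900%
β_Renshaw = ρ·σ_i/σ_m = 0.257 × 16.27 / 20.14 = 0.2076
E(R_Renshaw) = R_f + β × MRP = 3.2900% + 0.2076 × 6.0000% = 4.54%

4.54%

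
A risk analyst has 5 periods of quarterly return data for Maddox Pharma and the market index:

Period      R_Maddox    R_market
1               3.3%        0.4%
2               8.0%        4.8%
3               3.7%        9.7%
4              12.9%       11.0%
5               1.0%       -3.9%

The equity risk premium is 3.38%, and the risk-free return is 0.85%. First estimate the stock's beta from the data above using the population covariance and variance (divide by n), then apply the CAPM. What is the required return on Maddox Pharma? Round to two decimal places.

2.71%

Mean R_i = (3.3 + 8.0 + 3.7 + 12.9 + 1.0) / 5 = 5.7800%
Mean R_m = (0.4 + 4.8 + 9.7 + 11.0 − 3.9) / 5 = 4.4000%
Σ(R_i − R̄_i)(R_m − R̄_m) = 86.4500  ⇒  Cov = 86.4500 / 5 = 17.2900
Σ(R_m − R̄_m)² = 156.7000  ⇒  Var(R_m) = 156.7000 / 5 = 31.3400
β = Cov / Var(R_m) = 17.2900 / 31.3400 = 0.5517
E(R) = R_f + β × MRP = 0.85% + 0.5517 × 3.38% = 2.71%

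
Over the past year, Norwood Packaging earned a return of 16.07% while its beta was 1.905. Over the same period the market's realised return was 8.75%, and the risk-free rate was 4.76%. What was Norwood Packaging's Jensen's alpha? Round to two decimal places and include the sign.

+3.71%

Market excess return = 8.75% − 4.76% = 3.99%
CAPM benchmark = R_f + β(R_m − R_f) = 4.76% + 1.905 × 3.99% = 12.36095%
α = actual − benchmark = 16.07% − 12.36095% = +3.71%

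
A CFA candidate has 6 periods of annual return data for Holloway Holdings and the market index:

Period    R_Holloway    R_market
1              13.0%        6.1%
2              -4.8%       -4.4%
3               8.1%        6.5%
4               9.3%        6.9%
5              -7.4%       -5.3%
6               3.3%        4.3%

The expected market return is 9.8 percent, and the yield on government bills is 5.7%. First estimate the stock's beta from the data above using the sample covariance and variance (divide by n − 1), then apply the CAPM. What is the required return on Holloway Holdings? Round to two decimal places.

11.35%

Mean R_i = (13.0 − 4.8 + 8.1 + 9.3 − 7.4 + 3.3) / 6 = 3.5833%
Mean R_m = (6.1 − 4.4 + 6.5 + 6.9 − 5.3 + 4.3) / 6 = 2.3500%
Σ(R_i − R̄_i)(R_m − R̄_m) = 220.1250  ⇒  Cov = 220.1250 / 5 = 44.0250
Σ(R_m − R̄_m)² = 159.8750  ⇒  Var(R_m) = 159.8750 / 5 = 31.9750
β = Cov / Var(R_m) = 44.0250 / 31.9750 = 1.3769
MRP = 9.8% − 5.7% = 4.10%
E(R) = R_f + β × MRP = 5.7% + 1.3769 × 4.1% = 11.35%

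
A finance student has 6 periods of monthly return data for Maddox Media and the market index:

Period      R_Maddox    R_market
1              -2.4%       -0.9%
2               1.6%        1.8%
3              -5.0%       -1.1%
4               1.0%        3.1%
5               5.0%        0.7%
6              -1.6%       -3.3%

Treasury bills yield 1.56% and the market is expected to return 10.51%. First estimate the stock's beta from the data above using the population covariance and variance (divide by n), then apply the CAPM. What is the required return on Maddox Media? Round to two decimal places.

9.23%

Mean R_i = (-2.4 + 1.6 − 5.0 + 1.0 + 5.0 − 1.6) / 6 = -0.2333%
Mean R_m = (-0.9 + 1.8 − 1.1 + 3.1 + 0.7 − 3.3) / 6 = 0.0500%
Σ(R_i − R̄_i)(R_m − R̄_m) = 22.4900  ⇒  Cov = 22.4900 / 6 = 3.7483
Σ(R_m − R̄_m)² = 26.2350  ⇒  Var(R_m) = 26.2350 / 6 = 4.3725
β = Cov / Var(R_m) = 3.7483 / 4.3725 = 0.8572
MRP = 10.51% − 1.56% = 8.95%
E(R) = R_f + β × MRP = 1.56% + 0.8572 × 8.95% = 9.23%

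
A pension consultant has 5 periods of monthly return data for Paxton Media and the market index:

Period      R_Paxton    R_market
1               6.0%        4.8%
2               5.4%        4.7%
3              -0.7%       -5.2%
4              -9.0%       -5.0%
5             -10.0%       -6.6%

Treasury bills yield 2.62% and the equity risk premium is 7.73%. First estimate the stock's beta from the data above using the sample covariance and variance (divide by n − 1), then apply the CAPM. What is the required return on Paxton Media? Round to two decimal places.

11.93%

Mean R_i = (6.0 + 5.4 − 0.7 − 9.0 − 10.0) / 5 = -1.6600%
Mean R_m = (4.8 + 4.7 − 5.2 − 5.0 − 6.6) / 5 = -1.4600%
Σ(R_i − R̄_i)(R_m − R̄_m) = 156.7020  ⇒  Cov = 156.7020 / 4 = 39.1755
Σ(R_m − R̄_m)² = 130.0720  ⇒  Var(R_m) = 130.0720 / 4 = 32.5180
β = Cov / Var(R_m) = 39.1755 / 32.5180 = 1.2047
E(R) = R_f + β × MRP = 2.62% + 1.2047 × 7.73% = 11.93%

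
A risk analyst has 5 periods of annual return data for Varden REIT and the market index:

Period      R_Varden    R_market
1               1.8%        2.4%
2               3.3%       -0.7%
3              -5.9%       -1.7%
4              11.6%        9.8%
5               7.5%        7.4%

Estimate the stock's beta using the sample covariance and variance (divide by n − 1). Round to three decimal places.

Mean R_i = (1.8 + 3.3 − 5.9 + 11.6 + 7.5) / 5 = 3.6600%
Mean R_m = (2.4 − 0.7 − 1.7 + 9.8 + 7.4) / 5 = 3.4400%
Σ(R_i − R̄_i)(R_m − R̄_m) = 118.2680  ⇒  Cov = 118.2680 / 4 = 29.5670
Σ(R_m − R̄_m)² = 100.7720  ⇒  Var(R_m) = 100.7720 / 4 = 25.1930
β = Cov / Var(R_m) = 29.5670 / 25.1930 = 1.1736

1.174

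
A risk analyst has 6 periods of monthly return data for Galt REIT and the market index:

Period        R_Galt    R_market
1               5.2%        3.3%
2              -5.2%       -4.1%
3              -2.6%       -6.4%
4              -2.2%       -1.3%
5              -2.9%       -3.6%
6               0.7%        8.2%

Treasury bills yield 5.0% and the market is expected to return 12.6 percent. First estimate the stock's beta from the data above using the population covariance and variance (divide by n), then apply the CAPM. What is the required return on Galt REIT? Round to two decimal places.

Mean R_i = (5.2 − 5.2 − 2.6 − 2.2 − 2.9 + 0.7) / 6 = -1.1667%
Mean R_m = (3.3 − 4.1 − 6.4 − 1.3 − 3.6 + 8.2) / 6 = -0.6500%
Σ(R_i − R̄_i)(R_m − R̄_m) = 69.6100  ⇒  Cov = 69.6100 / 6 = 11.6017
Σ(R_m − R̄_m)² = 148.0150  ⇒  Var(R_m) = 148.0150 / 6 = 24.6692
β = Cov / Var(R_m) = 11.6017 / 24.6692 = 0.4703
MRP = 12.6% − 5.0% = 7.60%
E(R) = R_f + β × MRP = 5.0% + 0.4703 × 7.6% = 8.57%

8.57%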